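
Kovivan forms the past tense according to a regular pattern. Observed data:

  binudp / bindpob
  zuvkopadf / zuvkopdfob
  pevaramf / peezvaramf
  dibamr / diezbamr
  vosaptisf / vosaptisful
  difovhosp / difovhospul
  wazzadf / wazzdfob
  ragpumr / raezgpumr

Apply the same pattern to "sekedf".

sekdfob

vosaptisf and zuvkopadf both end in -f yet inflect differently (vosaptisful, zuvkopdfob), so the final letter is not what conditions the rule; the second-to-last letter is.
"sekedf" has second-to-last letter 'd'. The stems whose second-to-last letter is 'd' (zuvkopadf → zuvkopdfob, binudp → bindpob, wazzadf → wazzdfob) delete the last vowel and add -ob.
The other patterns: stems whose second-to-last letter is 's' add -ul; stems whose second-to-last letter is 'm' insert -ez- after the first vowel.
So sekedf → sekdfob.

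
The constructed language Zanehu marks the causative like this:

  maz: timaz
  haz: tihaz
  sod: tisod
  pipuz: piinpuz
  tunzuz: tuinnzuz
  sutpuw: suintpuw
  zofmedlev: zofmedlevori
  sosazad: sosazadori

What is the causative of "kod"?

tikod

maz and pipuz both end in -z yet inflect differently (timaz, piinpuz), so the final letter is not what conditions the rule; the number of vowels is.
"kod" has 1 vowel. The stems with 1 vowel (maz → timaz, haz → tihaz, sod → tisod) add the prefix ti-.
So kod → tikod.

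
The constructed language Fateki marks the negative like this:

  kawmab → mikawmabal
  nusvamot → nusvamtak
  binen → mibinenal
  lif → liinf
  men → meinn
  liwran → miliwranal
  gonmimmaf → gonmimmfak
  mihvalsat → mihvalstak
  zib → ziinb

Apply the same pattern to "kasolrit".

kasolrtak

men and liwran both end in -n yet inflect differently (meinn, miliwranal), so the final letter is not what conditions the rule; the number of vowels is.
"kasolrit" has 3 vowels. The stems with 3 vowels (nusvamot → nusvamtak, mihvalsat → mihvalstak, gonmimmaf → gonmimmfak) delete the last vowel and add -ak.
The other patterns: stems with 1 vowel insert -in- after the first vowel; stems with 2 vowels add mi- … -al around the stem.
So kasolrit → kasolrtak.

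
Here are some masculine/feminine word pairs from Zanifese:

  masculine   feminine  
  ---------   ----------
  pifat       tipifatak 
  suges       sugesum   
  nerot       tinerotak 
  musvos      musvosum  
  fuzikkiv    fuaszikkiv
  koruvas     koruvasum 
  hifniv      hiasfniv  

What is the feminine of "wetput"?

"wetput" ends in -t. The stems ending in -t (nerot → tinerotak, pifat → tipifatak) add ti- … -ak around the stem.
So wetput → tiwetputak.

tiwetputak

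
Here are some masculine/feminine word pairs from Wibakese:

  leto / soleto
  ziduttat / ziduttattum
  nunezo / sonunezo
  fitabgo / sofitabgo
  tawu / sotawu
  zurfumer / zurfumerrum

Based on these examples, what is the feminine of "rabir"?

ziduttat and nunezo both have 3 vowels yet inflect differently (ziduttattum, sonunezo), so the number of vowels is not what conditions the rule; whether the stem ends in a vowel or a consonant is.
"rabir" ends in a consonant. The stems ending in a consonant (ziduttat → ziduttattum, zurfumer → zurfumerrum) double the final consonant and add -um.
The other pattern: stems ending in a vowel add the prefix so-.
So rabir → rabirrum.

rabirrum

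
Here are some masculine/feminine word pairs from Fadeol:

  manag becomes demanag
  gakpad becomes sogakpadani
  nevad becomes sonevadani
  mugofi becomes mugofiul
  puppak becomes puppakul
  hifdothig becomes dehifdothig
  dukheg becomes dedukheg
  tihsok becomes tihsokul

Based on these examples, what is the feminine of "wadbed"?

sowadbedani

nevad and manag both have last vowel 'a' yet inflect differently (sonevadani, demanag), so the last vowel is not what conditions the rule; the final letter is.
"wadbed" ends in -d. The stems ending in -d (nevad → sonevadani, gakpad → sogakpadani) add so- … -ani around the stem.
So wadbed → sowadbedani.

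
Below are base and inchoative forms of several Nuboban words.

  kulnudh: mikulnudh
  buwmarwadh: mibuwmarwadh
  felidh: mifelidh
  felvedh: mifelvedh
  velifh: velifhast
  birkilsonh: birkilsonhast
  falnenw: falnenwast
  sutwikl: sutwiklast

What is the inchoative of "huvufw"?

huvufwast

kulnudh and velifh both end in -h yet inflect differently (mikulnudh, velifhast), so the final letter is not what conditions the rule; the second-to-last letter is.
"huvufw" has second-to-last letter 'f'. The one such stem in the data (velifh → velifhast) adds -ast, so the same rule applies.
So huvufw → huvufwast.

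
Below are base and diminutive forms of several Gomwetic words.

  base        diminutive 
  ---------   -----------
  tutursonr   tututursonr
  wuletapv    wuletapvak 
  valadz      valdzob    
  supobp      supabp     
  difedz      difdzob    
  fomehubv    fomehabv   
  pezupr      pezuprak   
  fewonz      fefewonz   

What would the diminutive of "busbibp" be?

fewonz and difedz both end in -z yet inflect differently (fefewonz, difdzob), so the final letter is not what conditions the rule; the second-to-last letter is.
"busbibp" has second-to-last letter 'b'. The stems whose second-to-last letter is 'b' (supobp → supabp, fomehubv → fomehabv) change the last vowel to 'a'.
The other patterns: stems whose second-to-last letter is 'n' repeat the first consonant+vowel as a prefix; stems whose second-to-last letter is 'd' delete the last vowel and add -ob; stems whose second-to-last letter is 'p' add -ak.
So busbibp → busbabp.

busbabp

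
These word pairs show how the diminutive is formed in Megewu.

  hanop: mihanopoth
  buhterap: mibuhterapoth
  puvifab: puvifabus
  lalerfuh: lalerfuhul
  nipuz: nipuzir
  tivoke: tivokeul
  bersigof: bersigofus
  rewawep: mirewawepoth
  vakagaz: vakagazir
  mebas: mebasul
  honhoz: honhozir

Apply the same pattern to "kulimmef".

honhoz and hanop both have last vowel 'o' yet inflect differently (honhozir, mihanopoth), so the last vowel is not what conditions the rule; the final letter is.
"kulimmef" ends in -f. The one such stem in the data (bersigof → bersigofus) adds -us, so the same rule applies.
So kulimmef → kulimmefus.

kulimmefus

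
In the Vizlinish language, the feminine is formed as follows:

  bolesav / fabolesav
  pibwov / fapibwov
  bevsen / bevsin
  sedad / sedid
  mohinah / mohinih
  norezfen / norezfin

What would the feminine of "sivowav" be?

bolesav and sedad both have last vowel 'a' yet inflect differently (fabolesav, sedid), so the last vowel is not what conditions the rule; the final letter is.
"sivowav" ends in -v. The stems ending in -v (bolesav → fabolesav, pibwov → fapibwov) add the prefix fa-.
So sivowav → fasivowav.

fasivowav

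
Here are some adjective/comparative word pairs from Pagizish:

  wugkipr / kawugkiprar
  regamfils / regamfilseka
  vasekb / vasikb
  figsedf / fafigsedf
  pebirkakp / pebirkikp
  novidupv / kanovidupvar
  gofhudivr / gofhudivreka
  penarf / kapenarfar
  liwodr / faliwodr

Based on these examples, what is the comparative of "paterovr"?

wugkipr and gofhudivr both end in -r yet inflect differently (kawugkiprar, gofhudivreka), so the final letter is not what conditions the rule; the second-to-last letter is.
"paterovr" has second-to-last letter 'v'. The one such stem in the data (gofhudivr → gofhudivreka) adds -eka, so the same rule applies.
The other patterns: stems whose second-to-last letter is 'k' change the last vowel to 'i'; stems whose second-to-last letter is 'p' or 'r' add ka- … -ar around the stem; stems whose second-to-last letter is 'd' add the prefix fa-.
So paterovr → paterovreka.

paterovreka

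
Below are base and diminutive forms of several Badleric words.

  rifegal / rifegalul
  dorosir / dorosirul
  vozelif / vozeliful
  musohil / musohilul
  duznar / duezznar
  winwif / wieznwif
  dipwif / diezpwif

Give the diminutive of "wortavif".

dorosir and duznar both end in -r yet inflect differently (dorosirul, duezznar), so the final letter is not what conditions the rule; the number of vowels is.
"wortavif" has 3 vowels. The stems with 3 vowels (rifegal → rifegalul, dorosir → dorosirul, vozelif → vozeliful) add -ul.
The other pattern: stems with 2 vowels insert -ez- after the first vowel.
So wortavif → wortaviful.

wortaviful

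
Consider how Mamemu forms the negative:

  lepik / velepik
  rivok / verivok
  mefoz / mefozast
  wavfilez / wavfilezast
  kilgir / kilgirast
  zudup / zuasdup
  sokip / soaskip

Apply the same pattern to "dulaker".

dulakerast

lepik and sokip both have last vowel 'i' yet inflect differently (velepik, soaskip), so the last vowel is not what conditions the rule; the final letter is.
"dulaker" ends in -r. The one such stem in the data (kilgir → kilgirast) adds -ast, so the same rule applies.
The other patterns: stems ending in -k add the prefix ve-; stems ending in -p insert -as- after the first vowel.
So dulaker → dulakerast.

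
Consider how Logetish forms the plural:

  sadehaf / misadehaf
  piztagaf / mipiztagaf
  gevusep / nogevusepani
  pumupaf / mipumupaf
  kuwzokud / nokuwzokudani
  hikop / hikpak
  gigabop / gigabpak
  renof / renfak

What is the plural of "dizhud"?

nodizhudani

renof and piztagaf both end in -f yet inflect differently (renfak, mipiztagaf), so the final letter is not what conditions the rule; the last vowel is.
"dizhud" has last vowel 'u'. The one such stem in the data (kuwzokud → nokuwzokudani) adds no- … -ani around the stem, so the same rule applies.
The other patterns: stems whose last vowel is 'o' delete the last vowel and add -ak; stems whose last vowel is 'a' add the prefix mi-.
So dizhud → nodizhudani.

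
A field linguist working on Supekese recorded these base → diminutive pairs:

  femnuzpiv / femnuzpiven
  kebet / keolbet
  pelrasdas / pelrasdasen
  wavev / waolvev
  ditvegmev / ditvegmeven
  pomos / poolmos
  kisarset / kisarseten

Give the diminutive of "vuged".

vuolged

wavev and ditvegmev both end in -v yet inflect differently (waolvev, ditvegmeven), so the final letter is not what conditions the rule; the number of vowels is.
"vuged" has 2 vowels. The stems with 2 vowels (wavev → waolvev, pomos → poolmos, kebet → keolbet) insert -ol- after the first vowel.
So vuged → vuolged.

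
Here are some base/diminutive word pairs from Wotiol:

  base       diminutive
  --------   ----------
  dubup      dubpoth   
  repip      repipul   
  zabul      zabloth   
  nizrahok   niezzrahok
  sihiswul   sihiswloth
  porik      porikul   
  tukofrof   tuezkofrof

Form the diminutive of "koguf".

nizrahok and porik both end in -k yet inflect differently (niezzrahok, porikul), so the final letter is not what conditions the rule; the last vowel is.
"koguf" has last vowel 'u'. The stems whose last vowel is 'u' (dubup → dubpoth, sihiswul → sihiswloth, zabul → zabloth) delete the last vowel and add -oth.
So koguf → kogfoth.

kogfoth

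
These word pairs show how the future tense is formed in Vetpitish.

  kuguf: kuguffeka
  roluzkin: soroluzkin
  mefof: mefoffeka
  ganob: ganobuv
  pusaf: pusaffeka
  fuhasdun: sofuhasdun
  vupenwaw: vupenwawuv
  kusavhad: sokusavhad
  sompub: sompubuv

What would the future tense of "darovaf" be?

kusavhad and pusaf both have last vowel 'a' yet inflect differently (sokusavhad, pusaffeka), so the last vowel is not what conditions the rule; the final letter is.
"darovaf" ends in -f. The stems ending in -f (mefof → mefoffeka, pusaf → pusaffeka, kuguf → kuguffeka) double the final consonant and add -eka.
The other patterns: stems ending in -d or -n add the prefix so-; stems ending in -b or -w add -uv.
So darovaf → darovaffeka.

darovaffeka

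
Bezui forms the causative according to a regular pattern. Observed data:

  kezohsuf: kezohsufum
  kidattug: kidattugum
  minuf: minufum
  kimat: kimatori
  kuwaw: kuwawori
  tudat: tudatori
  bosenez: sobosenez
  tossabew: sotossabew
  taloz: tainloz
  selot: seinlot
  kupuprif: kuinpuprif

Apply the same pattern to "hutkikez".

sohutkikez

kuwaw and tossabew both end in -w yet inflect differently (kuwawori, sotossabew), so the final letter is not what conditions the rule; the last vowel is.
"hutkikez" has last vowel 'e'. The stems whose last vowel is 'e' (bosenez → sobosenez, tossabew → sotossabew) add the prefix so-.
The other patterns: stems whose last vowel is 'u' add -um; stems whose last vowel is 'a' add -ori; stems whose last vowel is 'i' or 'o' insert -in- after the first vowel.
So hutkikez → sohutkikez.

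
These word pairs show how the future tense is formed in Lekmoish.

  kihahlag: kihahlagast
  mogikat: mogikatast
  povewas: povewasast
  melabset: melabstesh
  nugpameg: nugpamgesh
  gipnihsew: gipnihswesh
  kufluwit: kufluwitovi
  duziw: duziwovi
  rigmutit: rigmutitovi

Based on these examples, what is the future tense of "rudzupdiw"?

rudzupdiwovi

mogikat and melabset both end in -t yet inflect differently (mogikatast, melabstesh), so the final letter is not what conditions the rule; the last vowel is.
"rudzupdiw" has last vowel 'i'. The stems whose last vowel is 'i' (kufluwit → kufluwitovi, duziw → duziwovi, rigmutit → rigmutitovi) add -ovi.
So rudzupdiw → rudzupdiwovi.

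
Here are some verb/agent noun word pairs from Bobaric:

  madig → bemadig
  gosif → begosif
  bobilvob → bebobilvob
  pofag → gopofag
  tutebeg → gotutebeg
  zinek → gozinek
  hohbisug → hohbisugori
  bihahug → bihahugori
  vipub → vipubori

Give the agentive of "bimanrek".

madig and pofag both end in -g yet inflect differently (bemadig, gopofag), so the final letter is not what conditions the rule; the last vowel is.
"bimanrek" has last vowel 'e'. The stems whose last vowel is 'e' (tutebeg → gotutebeg, zinek → gozinek) add the prefix go-.
The other patterns: stems whose last vowel is 'i' or 'o' add the prefix be-; stems whose last vowel is 'u' add -ori.
So bimanrek → gobimanrek.

gobimanrek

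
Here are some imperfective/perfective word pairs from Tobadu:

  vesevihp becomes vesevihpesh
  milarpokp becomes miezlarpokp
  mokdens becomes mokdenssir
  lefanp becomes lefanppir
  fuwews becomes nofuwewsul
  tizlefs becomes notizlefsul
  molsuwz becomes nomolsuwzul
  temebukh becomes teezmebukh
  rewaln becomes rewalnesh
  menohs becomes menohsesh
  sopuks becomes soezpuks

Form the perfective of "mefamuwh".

nomefamuwhul

lefanp and milarpokp both end in -p yet inflect differently (lefanppir, miezlarpokp), so the final letter is not what conditions the rule; the second-to-last letter is.
"mefamuwh" has second-to-last letter 'w'. The stems whose second-to-last letter is 'w' (fuwews → nofuwewsul, molsuwz → nomolsuwzul) add no- … -ul around the stem.
The other patterns: stems whose second-to-last letter is 'n' double the final consonant and add -ir; stems whose second-to-last letter is 'k' insert -ez- after the first vowel; stems whose second-to-last letter is 'h' or 'l' add -esh.
So mefamuwh → nomefamuwhul.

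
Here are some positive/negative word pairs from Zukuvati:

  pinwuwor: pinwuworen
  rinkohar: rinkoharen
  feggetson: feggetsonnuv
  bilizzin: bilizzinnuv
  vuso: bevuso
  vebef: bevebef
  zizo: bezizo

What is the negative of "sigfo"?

"sigfo" ends in -o. The stems ending in -o (vuso → bevuso, zizo → bezizo) add the prefix be-.
The other patterns: stems ending in -r add -en; stems ending in -n double the final consonant and add -uv.
So sigfo → besigfo.

besigfo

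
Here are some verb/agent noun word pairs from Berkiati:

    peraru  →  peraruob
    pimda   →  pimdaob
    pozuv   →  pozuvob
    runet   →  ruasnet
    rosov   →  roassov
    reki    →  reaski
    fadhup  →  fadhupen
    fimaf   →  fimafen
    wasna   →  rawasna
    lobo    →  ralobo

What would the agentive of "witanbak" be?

pozuv and rosov both end in -v yet inflect differently (pozuvob, roassov), so the final letter is not what conditions the rule; the first letter is.
"witanbak" begins with w-. The one such stem in the data (wasna → rawasna) adds the prefix ra-, so the same rule applies.
The other patterns: stems beginning with p- add -ob; stems beginning with r- insert -as- after the first vowel; stems beginning with f- add -en.
So witanbak → rawitanbak.

rawitanbak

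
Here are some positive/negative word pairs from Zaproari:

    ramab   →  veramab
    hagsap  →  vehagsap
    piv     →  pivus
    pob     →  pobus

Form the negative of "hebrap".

ramab and pob both end in -b yet inflect differently (veramab, pobus), so the final letter is not what conditions the rule; the number of vowels is.
"hebrap" has 2 vowels. The stems with 2 vowels (ramab → veramab, hagsap → vehagsap) add the prefix ve-.
So hebrap → vehebrap.

vehebrap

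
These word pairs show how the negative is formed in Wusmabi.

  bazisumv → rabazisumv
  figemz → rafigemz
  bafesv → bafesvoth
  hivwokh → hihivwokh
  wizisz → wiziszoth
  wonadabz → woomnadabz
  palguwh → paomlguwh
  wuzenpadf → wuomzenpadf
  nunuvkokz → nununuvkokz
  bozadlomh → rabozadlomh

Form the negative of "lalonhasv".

lalonhasvoth

bafesv and bazisumv both end in -v yet inflect differently (bafesvoth, rabazisumv), so the final letter is not what conditions the rule; the second-to-last letter is.
"lalonhasv" has second-to-last letter 's'. The stems whose second-to-last letter is 's' (wizisz → wiziszoth, bafesv → bafesvoth) add -oth.
So lalonhasv → lalonhasvoth.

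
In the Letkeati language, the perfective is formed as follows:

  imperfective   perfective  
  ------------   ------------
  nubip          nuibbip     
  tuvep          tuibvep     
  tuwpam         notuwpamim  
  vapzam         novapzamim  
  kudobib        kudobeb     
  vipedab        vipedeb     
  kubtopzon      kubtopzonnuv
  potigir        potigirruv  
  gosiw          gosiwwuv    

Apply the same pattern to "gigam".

nogigamim

nubip and kudobib both have last vowel 'i' yet inflect differently (nuibbip, kudobeb), so the last vowel is not what conditions the rule; the final letter is.
"gigam" ends in -m. The stems ending in -m (tuwpam → notuwpamim, vapzam → novapzamim) add no- … -im around the stem.
So gigam → nogigamim.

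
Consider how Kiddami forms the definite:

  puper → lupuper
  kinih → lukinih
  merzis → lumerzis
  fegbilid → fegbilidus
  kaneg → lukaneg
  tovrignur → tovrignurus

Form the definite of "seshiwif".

puper and tovrignur both end in -r yet inflect differently (lupuper, tovrignurus), so the final letter is not what conditions the rule; the number of vowels is.
"seshiwif" has 3 vowels. The stems with 3 vowels (fegbilid → fegbilidus, tovrignur → tovrignurus) add -us.
So seshiwif → seshiwifus.

seshiwifus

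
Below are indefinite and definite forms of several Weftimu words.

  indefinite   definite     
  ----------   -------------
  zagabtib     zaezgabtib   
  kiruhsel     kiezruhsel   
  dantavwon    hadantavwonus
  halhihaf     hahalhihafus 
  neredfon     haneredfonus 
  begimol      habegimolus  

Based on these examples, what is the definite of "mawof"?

hamawofus

kiruhsel and begimol both end in -l yet inflect differently (kiezruhsel, habegimolus), so the final letter is not what conditions the rule; the last vowel is.
"mawof" has last vowel 'o'. The stems whose last vowel is 'o' (dantavwon → hadantavwonus, neredfon → haneredfonus, begimol → habegimolus) add ha- … -us around the stem.
The other pattern: stems whose last vowel is 'e' or 'i' insert -ez- after the first vowel.
So mawof → hamawofus.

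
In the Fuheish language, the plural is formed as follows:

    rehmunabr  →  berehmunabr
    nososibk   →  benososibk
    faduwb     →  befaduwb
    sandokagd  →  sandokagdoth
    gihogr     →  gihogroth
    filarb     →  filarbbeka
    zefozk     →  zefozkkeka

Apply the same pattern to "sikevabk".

besikevabk

rehmunabr and gihogr both end in -r yet inflect differently (berehmunabr, gihogroth), so the final letter is not what conditions the rule; the second-to-last letter is.
"sikevabk" has second-to-last letter 'b'. The stems whose second-to-last letter is 'b' (rehmunabr → berehmunabr, nososibk → benososibk) add the prefix be-.
So sikevabk → besikevabk.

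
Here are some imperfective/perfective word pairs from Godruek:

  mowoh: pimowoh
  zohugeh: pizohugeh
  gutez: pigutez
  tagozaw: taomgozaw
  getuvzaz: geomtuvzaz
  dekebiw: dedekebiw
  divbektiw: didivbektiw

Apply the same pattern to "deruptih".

gutez and getuvzaz both end in -z yet inflect differently (pigutez, geomtuvzaz), so the final letter is not what conditions the rule; the last vowel is.
"deruptih" has last vowel 'i'. The stems whose last vowel is 'i' (dekebiw → dedekebiw, divbektiw → didivbektiw) repeat the first consonant+vowel as a prefix.
The other patterns: stems whose last vowel is 'e' or 'o' add the prefix pi-; stems whose last vowel is 'a' insert -om- after the first vowel.
So deruptih → dederuptih.

dederuptih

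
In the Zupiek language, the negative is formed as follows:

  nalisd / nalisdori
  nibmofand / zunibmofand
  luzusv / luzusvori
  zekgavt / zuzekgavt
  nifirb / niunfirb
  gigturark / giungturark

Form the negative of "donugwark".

"donugwark" has second-to-last letter 'r'. The stems whose second-to-last letter is 'r' (gigturark → giungturark, nifirb → niunfirb) insert -un- after the first vowel.
The other patterns: stems whose second-to-last letter is 's' add -ori; stems whose second-to-last letter is 'n' or 'v' add the prefix zu-.
So donugwark → dounnugwark.

dounnugwark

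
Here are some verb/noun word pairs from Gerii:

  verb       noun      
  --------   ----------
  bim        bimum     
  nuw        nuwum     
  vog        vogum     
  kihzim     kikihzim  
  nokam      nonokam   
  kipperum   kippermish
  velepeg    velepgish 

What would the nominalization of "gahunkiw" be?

gahunkwish

bim and kihzim both end in -m yet inflect differently (bimum, kikihzim), so the final letter is not what conditions the rule; the number of vowels is.
"gahunkiw" has 3 vowels. The stems with 3 vowels (kipperum → kippermish, velepeg → velepgish) delete the last vowel and add -ish.
So gahunkiw → gahunkwish.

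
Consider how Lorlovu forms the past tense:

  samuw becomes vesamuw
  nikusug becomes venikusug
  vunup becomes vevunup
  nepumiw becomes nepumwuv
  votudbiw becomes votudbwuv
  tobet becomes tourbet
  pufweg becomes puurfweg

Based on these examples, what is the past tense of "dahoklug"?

vedahoklug

samuw and nepumiw both end in -w yet inflect differently (vesamuw, nepumwuv), so the final letter is not what conditions the rule; the last vowel is.
"dahoklug" has last vowel 'u'. The stems whose last vowel is 'u' (samuw → vesamuw, nikusug → venikusug, vunup → vevunup) add the prefix ve-.
So dahoklug → vedahoklug.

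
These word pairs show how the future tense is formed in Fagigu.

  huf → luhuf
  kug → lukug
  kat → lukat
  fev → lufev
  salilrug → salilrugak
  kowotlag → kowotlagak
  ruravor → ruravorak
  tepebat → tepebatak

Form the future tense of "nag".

lunag

"nag" has 1 vowel. The stems with 1 vowel (huf → luhuf, kug → lukug, kat → lukat) add the prefix lu-.
So nag → lunag.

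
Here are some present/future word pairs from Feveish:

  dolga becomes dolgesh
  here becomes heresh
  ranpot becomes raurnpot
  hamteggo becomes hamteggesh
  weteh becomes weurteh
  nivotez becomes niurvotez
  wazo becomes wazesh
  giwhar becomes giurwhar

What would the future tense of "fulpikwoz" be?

here and nivotez both have last vowel 'e' yet inflect differently (heresh, niurvotez), so the last vowel is not what conditions the rule; whether the stem ends in a vowel or a consonant is.
"fulpikwoz" ends in a consonant. The stems ending in a consonant (nivotez → niurvotez, giwhar → giurwhar, ranpot → raurnpot) insert -ur- after the first vowel.
So fulpikwoz → fuurlpikwoz.

fuurlpikwoz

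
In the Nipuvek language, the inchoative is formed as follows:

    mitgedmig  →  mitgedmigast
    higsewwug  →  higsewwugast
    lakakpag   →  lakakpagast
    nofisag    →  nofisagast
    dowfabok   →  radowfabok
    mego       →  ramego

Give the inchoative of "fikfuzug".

fikfuzugast

mitgedmig and mego both begin with m- yet inflect differently (mitgedmigast, ramego), so the first letter is not what conditions the rule; the final letter is.
"fikfuzug" ends in -g. The stems ending in -g (mitgedmig → mitgedmigast, higsewwug → higsewwugast, lakakpag → lakakpagast) add -ast.
The other pattern: stems ending in -k or -o add the prefix ra-.
So fikfuzug → fikfuzugast.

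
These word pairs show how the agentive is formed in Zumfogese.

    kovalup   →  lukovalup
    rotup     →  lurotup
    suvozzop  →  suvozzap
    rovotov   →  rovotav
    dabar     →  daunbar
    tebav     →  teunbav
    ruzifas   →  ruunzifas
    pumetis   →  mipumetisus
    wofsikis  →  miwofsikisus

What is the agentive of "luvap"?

kovalup and suvozzop both end in -p yet inflect differently (lukovalup, suvozzap), so the final letter is not what conditions the rule; the last vowel is.
"luvap" has last vowel 'a'. The stems whose last vowel is 'a' (dabar → daunbar, tebav → teunbav, ruzifas → ruunzifas) insert -un- after the first vowel.
So luvap → luunvap.

luunvap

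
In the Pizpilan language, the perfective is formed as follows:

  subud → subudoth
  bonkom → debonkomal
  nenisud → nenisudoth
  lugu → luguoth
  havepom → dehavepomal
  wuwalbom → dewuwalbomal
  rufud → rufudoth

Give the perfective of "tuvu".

"tuvu" ends in -u. The one such stem in the data (lugu → luguoth) adds -oth, so the same rule applies.
So tuvu → tuvuoth.

tuvuoth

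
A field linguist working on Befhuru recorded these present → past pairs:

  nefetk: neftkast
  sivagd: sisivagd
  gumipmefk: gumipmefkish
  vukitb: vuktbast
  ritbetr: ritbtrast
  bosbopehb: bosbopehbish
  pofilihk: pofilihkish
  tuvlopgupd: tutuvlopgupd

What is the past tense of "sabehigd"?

sasabehigd

nefetk and pofilihk both end in -k yet inflect differently (neftkast, pofilihkish), so the final letter is not what conditions the rule; the second-to-last letter is.
"sabehigd" has second-to-last letter 'g'. The one such stem in the data (sivagd → sisivagd) repeats the first consonant+vowel as a prefix (as does tuvlopgupd), so the same rule applies.
The other patterns: stems whose second-to-last letter is 't' delete the last vowel and add -ast; stems whose second-to-last letter is 'f' or 'h' add -ish.
So sabehigd → sasabehigd.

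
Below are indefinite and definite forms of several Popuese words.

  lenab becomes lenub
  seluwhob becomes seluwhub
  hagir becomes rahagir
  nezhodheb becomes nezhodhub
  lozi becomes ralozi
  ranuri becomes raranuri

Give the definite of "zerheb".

zerhub

"zerheb" ends in -b. The stems ending in -b (lenab → lenub, seluwhob → seluwhub, nezhodheb → nezhodhub) change the last vowel to 'u'.
So zerheb → zerhub.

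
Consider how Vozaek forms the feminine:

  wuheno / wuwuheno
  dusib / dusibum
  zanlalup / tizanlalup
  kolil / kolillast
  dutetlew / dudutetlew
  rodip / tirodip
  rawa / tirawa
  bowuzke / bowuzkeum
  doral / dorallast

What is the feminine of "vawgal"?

dusib and kolil both have last vowel 'i' yet inflect differently (dusibum, kolillast), so the last vowel is not what conditions the rule; the final letter is.
"vawgal" ends in -l. The stems ending in -l (doral → dorallast, kolil → kolillast) double the final consonant and add -ast.
The other patterns: stems ending in -b or -e add -um; stems ending in -o or -w repeat the first consonant+vowel as a prefix; stems ending in -a or -p add the prefix ti-.
So vawgal → vawgallast.

vawgallast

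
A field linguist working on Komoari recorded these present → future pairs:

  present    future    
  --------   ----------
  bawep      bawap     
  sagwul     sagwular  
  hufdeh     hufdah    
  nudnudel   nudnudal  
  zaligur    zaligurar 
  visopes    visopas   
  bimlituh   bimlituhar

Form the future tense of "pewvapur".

pewvapurar

hufdeh and bimlituh both end in -h yet inflect differently (hufdah, bimlituhar), so the final letter is not what conditions the rule; the last vowel is.
"pewvapur" has last vowel 'u'. The stems whose last vowel is 'u' (bimlituh → bimlituhar, zaligur → zaligurar, sagwul → sagwular) add -ar.
The other pattern: stems whose last vowel is 'e' change the last vowel to 'a'.
So pewvapur → pewvapurar.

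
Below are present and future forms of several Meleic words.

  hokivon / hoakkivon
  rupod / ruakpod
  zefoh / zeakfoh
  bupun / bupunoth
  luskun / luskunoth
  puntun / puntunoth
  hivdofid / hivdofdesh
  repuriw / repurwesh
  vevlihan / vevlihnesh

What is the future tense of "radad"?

raddesh

"radad" has last vowel 'a'. The one such stem in the data (vevlihan → vevlihnesh) deletes the last vowel and adds -esh (as do hivdofid, repuriw), so the same rule applies.
The other patterns: stems whose last vowel is 'o' insert -ak- after the first vowel; stems whose last vowel is 'u' add -oth.
So radad → raddesh.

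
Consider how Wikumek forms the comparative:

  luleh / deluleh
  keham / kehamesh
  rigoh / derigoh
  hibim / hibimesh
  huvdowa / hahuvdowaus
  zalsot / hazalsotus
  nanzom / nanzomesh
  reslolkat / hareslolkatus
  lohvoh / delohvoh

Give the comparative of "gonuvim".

"gonuvim" ends in -m. The stems ending in -m (nanzom → nanzomesh, hibim → hibimesh, keham → kehamesh) add -esh.
The other patterns: stems ending in -h add the prefix de-; stems ending in -a or -t add ha- … -us around the stem.
So gonuvim → gonuvimesh.

gonuvimesh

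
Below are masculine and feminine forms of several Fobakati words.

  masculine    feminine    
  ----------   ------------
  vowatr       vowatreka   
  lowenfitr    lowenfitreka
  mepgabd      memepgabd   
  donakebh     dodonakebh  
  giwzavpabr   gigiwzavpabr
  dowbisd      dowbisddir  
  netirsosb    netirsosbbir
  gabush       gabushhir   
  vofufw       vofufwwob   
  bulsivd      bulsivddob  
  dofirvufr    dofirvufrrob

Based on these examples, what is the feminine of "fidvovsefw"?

vowatr and giwzavpabr both end in -r yet inflect differently (vowatreka, gigiwzavpabr), so the final letter is not what conditions the rule; the second-to-last letter is.
"fidvovsefw" has second-to-last letter 'f'. The stems whose second-to-last letter is 'f' (vofufw → vofufwwob, dofirvufr → dofirvufrrob) double the final consonant and add -ob.
So fidvovsefw → fidvovsefwwob.

fidvovsefwwob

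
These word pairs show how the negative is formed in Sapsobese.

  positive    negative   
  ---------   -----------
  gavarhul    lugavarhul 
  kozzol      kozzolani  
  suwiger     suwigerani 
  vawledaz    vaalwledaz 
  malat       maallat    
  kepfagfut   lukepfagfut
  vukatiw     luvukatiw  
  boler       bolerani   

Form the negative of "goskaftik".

lugoskaftik

kozzol and gavarhul both end in -l yet inflect differently (kozzolani, lugavarhul), so the final letter is not what conditions the rule; the last vowel is.
"goskaftik" has last vowel 'i'. The one such stem in the data (vukatiw → luvukatiw) adds the prefix lu-, so the same rule applies.
The other patterns: stems whose last vowel is 'e' or 'o' add -ani; stems whose last vowel is 'a' insert -al- after the first vowel.
So goskaftik → lugoskaftik.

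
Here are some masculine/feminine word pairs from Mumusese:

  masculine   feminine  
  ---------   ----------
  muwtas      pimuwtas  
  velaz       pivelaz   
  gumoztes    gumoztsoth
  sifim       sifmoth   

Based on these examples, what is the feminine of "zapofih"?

muwtas and gumoztes both end in -s yet inflect differently (pimuwtas, gumoztsoth), so the final letter is not what conditions the rule; the last vowel is.
"zapofih" has last vowel 'i'. The one such stem in the data (sifim → sifmoth) deletes the last vowel and adds -oth (as does gumoztes), so the same rule applies.
So zapofih → zapofhoth.

zapofhoth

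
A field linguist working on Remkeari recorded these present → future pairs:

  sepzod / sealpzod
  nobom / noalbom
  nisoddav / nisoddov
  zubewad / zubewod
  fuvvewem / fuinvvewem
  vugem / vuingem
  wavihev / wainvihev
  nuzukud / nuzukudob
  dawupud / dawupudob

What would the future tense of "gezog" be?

sepzod and zubewad both end in -d yet inflect differently (sealpzod, zubewod), so the final letter is not what conditions the rule; the last vowel is.
"gezog" has last vowel 'o'. The stems whose last vowel is 'o' (sepzod → sealpzod, nobom → noalbom) insert -al- after the first vowel.
So gezog → gealzog.

gealzog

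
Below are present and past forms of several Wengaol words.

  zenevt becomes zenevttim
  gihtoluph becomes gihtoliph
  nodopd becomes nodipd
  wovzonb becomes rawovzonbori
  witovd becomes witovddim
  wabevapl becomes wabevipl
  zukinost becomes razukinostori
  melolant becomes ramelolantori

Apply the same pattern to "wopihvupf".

wopihvipf

nodopd and witovd both end in -d yet inflect differently (nodipd, witovddim), so the final letter is not what conditions the rule; the second-to-last letter is.
"wopihvupf" has second-to-last letter 'p'. The stems whose second-to-last letter is 'p' (gihtoluph → gihtoliph, wabevapl → wabevipl, nodopd → nodipd) change the last vowel to 'i'.
So wopihvupf → wopihvipf.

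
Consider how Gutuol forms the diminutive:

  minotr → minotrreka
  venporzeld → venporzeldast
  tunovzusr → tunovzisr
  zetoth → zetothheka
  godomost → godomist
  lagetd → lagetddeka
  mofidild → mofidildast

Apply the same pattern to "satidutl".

"satidutl" has second-to-last letter 't'. The stems whose second-to-last letter is 't' (lagetd → lagetddeka, zetoth → zetothheka, minotr → minotrreka) double the final consonant and add -eka.
The other patterns: stems whose second-to-last letter is 's' change the last vowel to 'i'; stems whose second-to-last letter is 'l' add -ast.
So satidutl → satidutlleka.

satidutlleka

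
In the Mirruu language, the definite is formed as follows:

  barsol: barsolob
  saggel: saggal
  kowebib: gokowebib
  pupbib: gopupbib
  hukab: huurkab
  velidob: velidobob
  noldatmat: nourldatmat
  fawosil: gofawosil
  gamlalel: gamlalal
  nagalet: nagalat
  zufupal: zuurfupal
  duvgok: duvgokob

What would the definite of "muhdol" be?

zufupal and barsol both end in -l yet inflect differently (zuurfupal, barsolob), so the final letter is not what conditions the rule; the last vowel is.
"muhdol" has last vowel 'o'. The stems whose last vowel is 'o' (barsol → barsolob, duvgok → duvgokob, velidob → velidobob) add -ob.
So muhdol → muhdolob.

muhdolob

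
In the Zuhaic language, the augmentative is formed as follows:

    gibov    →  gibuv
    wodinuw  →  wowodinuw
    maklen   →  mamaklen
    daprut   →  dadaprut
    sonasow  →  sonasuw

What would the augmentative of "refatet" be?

sonasow and wodinuw both end in -w yet inflect differently (sonasuw, wowodinuw), so the final letter is not what conditions the rule; the last vowel is.
"refatet" has last vowel 'e'. The one such stem in the data (maklen → mamaklen) repeats the first consonant+vowel as a prefix (as do daprut, wodinuw), so the same rule applies.
The other pattern: stems whose last vowel is 'o' change the last vowel to 'u'.
So refatet → rerefatet.

rerefatet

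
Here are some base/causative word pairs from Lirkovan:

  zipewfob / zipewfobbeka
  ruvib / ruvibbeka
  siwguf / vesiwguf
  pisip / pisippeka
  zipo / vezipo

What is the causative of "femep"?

femeppeka

zipewfob and zipo both have last vowel 'o' yet inflect differently (zipewfobbeka, vezipo), so the last vowel is not what conditions the rule; the final letter is.
"femep" ends in -p. The one such stem in the data (pisip → pisippeka) doubles the final consonant and adds -eka (as do ruvib, zipewfob), so the same rule applies.
So femep → femeppeka.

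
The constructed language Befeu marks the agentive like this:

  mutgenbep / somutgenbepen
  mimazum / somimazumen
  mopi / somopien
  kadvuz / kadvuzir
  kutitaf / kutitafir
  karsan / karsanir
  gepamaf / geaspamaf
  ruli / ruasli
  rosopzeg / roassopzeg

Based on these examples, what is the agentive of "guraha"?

guasraha

kutitaf and gepamaf both end in -f yet inflect differently (kutitafir, geaspamaf), so the final letter is not what conditions the rule; the first letter is.
"guraha" begins with g-. The one such stem in the data (gepamaf → geaspamaf) inserts -as- after the first vowel (as do ruli, rosopzeg), so the same rule applies.
So guraha → guasraha.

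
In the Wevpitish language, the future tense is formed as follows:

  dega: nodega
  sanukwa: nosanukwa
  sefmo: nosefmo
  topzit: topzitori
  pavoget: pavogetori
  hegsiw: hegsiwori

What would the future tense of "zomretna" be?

nozomretna

dega and topzit both have 2 vowels yet inflect differently (nodega, topzitori), so the number of vowels is not what conditions the rule; whether the stem ends in a vowel or a consonant is.
"zomretna" ends in a vowel. The stems ending in a vowel (dega → nodega, sanukwa → nosanukwa, sefmo → nosefmo) add the prefix no-.
So zomretna → nozomretna.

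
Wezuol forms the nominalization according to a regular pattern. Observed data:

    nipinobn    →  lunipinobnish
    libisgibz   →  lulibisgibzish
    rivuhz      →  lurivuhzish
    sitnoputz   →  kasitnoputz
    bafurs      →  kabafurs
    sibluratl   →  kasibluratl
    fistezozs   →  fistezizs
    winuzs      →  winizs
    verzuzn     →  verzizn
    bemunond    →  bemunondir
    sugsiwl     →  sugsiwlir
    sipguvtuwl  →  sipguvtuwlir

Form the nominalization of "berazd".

"berazd" has second-to-last letter 'z'. The stems whose second-to-last letter is 'z' (fistezozs → fistezizs, winuzs → winizs, verzuzn → verzizn) change the last vowel to 'i'.
So berazd → berizd.

berizd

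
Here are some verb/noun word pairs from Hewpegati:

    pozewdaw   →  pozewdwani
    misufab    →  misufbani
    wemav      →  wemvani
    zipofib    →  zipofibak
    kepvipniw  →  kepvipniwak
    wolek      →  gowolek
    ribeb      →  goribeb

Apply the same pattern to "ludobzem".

goludobzem

misufab and zipofib both end in -b yet inflect differently (misufbani, zipofibak), so the final letter is not what conditions the rule; the last vowel is.
"ludobzem" has last vowel 'e'. The stems whose last vowel is 'e' (wolek → gowolek, ribeb → goribeb) add the prefix go-.
So ludobzem → goludobzem.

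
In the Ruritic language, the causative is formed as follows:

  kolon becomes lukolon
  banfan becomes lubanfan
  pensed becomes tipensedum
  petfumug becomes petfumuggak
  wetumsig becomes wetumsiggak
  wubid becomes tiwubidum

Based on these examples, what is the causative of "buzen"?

lubuzen

"buzen" ends in -n. The stems ending in -n (kolon → lukolon, banfan → lubanfan) add the prefix lu-.
So buzen → lubuzen.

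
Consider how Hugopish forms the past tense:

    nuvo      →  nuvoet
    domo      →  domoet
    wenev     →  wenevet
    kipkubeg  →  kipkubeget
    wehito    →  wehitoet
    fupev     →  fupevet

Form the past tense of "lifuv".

lifuvet

Every pair shown (nuvo → nuvoet, domo → domoet, wenev → wenevet, …) follows the same rule: add -et.
So lifuv → lifuvet.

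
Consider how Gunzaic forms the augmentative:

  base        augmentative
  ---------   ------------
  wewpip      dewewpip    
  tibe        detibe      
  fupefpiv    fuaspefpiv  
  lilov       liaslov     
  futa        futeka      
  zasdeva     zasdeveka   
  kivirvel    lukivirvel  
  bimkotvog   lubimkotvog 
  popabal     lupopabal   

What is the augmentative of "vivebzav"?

wewpip and fupefpiv both have last vowel 'i' yet inflect differently (dewewpip, fuaspefpiv), so the last vowel is not what conditions the rule; the final letter is.
"vivebzav" ends in -v. The stems ending in -v (fupefpiv → fuaspefpiv, lilov → liaslov) insert -as- after the first vowel.
The other patterns: stems ending in -e or -p add the prefix de-; stems ending in -a drop the final letter and add -eka; stems ending in -g or -l add the prefix lu-.
So vivebzav → viasvebzav.

viasvebzav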